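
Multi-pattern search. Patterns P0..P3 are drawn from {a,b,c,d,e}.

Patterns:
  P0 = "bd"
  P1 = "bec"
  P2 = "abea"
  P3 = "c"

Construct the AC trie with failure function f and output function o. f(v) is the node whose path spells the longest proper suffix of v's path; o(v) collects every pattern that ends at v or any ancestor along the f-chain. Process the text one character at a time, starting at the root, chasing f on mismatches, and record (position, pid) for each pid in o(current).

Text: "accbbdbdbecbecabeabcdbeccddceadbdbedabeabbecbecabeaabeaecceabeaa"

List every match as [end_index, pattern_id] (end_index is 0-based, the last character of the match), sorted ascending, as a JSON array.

Build automaton:
Trie (insert patterns):
  n0 'ε': a→5 b→1 c→9
  n1 'b': d→2 e→3
  n2 'bd': ·  [P0 ends]
  n3 'be': c→4
  n4 'bec': ·  [P1 ends]
  n5 'a': b→6
  n6 'ab': e→7
  n7 'abe': a→8
  n8 'abea': ·  [P2 ends]
  n9 'c': ·  [P3 ends]

BFS fail/out derivation:
  fail(1) 'b': from fail(0)=0 chase 'b': 0 ⇒ 0;  out=∅∪out(0)=∅
  fail(5) 'a': from fail(0)=0 chase 'a': 0 ⇒ 0;  out=∅∪out(0)=∅
  fail(9) 'c': from fail(0)=0 chase 'c': 0 ⇒ 0;  out={3}∪out(0)={3}
  fail(2) 'bd': from fail(1)=0 chase 'd': 0 ⇒ 0;  out={0}∪out(0)={0}
  fail(3) 'be': from fail(1)=0 chase 'e': 0 ⇒ 0;  out=∅∪out(0)=∅
  fail(6) 'ab': from fail(5)=0 chase 'b': 0 ⇒ 1;  out=∅∪out(1)=∅
  fail(4) 'bec': from fail(3)=0 chase 'c': 0 ⇒ 9;  out={1}∪out(9)={1,3}
  fail(7) 'abe': from fail(6)=1 chase 'e': 1 ⇒ 3;  out=∅∪out(3)=∅
  fail(8) 'abea': from fail(7)=3 chase 'a': 3→0 ⇒ 5;  out={2}∪out(5)={2}

Text stream:
[0] read 'a'  n0⇒n5
[1] read 'c'  n5⇒n9 (fail-walked)  ** P3@[1:1]
[2] read 'c'  n9⇒n9 (fail-walked)  ** P3@[2:2]
[3] read 'b'  n9⇒n1 (fail-walked)
[4] read 'b'  n1⇒n1 (fail-walked)
[5] read 'd'  n1⇒n2  ** P0@[4:5]
[6] read 'b'  n2⇒n1 (fail-walked)
[7] read 'd'  n1⇒n2  ** P0@[6:7]
[8] read 'b'  n2⇒n1 (fail-walked)
[9] read 'e'  n1⇒n3
[10] read 'c'  n3⇒n4  ** P1@[8:10],P3@[10:10]
[11] read 'b'  n4⇒n1 (fail-walked)
[12] read 'e'  n1⇒n3
[13] read 'c'  n3⇒n4  ** P1@[11:13],P3@[13:13]
[14] read 'a'  n4⇒n5 (fail-walked)
[15] read 'b'  n5⇒n6
[16] read 'e'  n6⇒n7
[17] read 'a'  n7⇒n8  ** P2@[14:17]
[18] read 'b'  n8⇒n6 (fail-walked)
[19] read 'c'  n6⇒n9 (fail-walked)  ** P3@[19:19]
[20] read 'd'  n9⇒n0 (fail-walked)
[21] read 'b'  n0⇒n1
[22] read 'e'  n1⇒n3
[23] read 'c'  n3⇒n4  ** P1@[21:23],P3@[23:23]
[24] read 'c'  n4⇒n9 (fail-walked)  ** P3@[24:24]
[25] read 'd'  n9⇒n0 (fail-walked)
[26] read 'd'  n0⇒n0
[27] read 'c'  n0⇒n9  ** P3@[27:27]
[28] read 'e'  n9⇒n0 (fail-walked)
[29] read 'a'  n0⇒n5
[30] read 'd'  n5⇒n0 (fail-walked)
[31] read 'b'  n0⇒n1
[32] read 'd'  n1⇒n2  ** P0@[31:32]
[33] read 'b'  n2⇒n1 (fail-walked)
[34] read 'e'  n1⇒n3
[35] read 'd'  n3⇒n0 (fail-walked)
[36] read 'a'  n0⇒n5
[37] read 'b'  n5⇒n6
[38] read 'e'  n6⇒n7
[39] read 'a'  n7⇒n8  ** P2@[36:39]
[40] read 'b'  n8⇒n6 (fail-walked)
[41] read 'b'  n6⇒n1 (fail-walked)
[42] read 'e'  n1⇒n3
[43] read 'c'  n3⇒n4  ** P1@[41:43],P3@[43:43]
[44] read 'b'  n4⇒n1 (fail-walked)
[45] read 'e'  n1⇒n3
[46] read 'c'  n3⇒n4  ** P1@[44:46],P3@[46:46]
[47] read 'a'  n4⇒n5 (fail-walked)
[48] read 'b'  n5⇒n6
[49] read 'e'  n6⇒n7
[50] read 'a'  n7⇒n8  ** P2@[47:50]
[51] read 'a'  n8⇒n5 (fail-walked)
[52] read 'b'  n5⇒n6
[53] read 'e'  n6⇒n7
[54] read 'a'  n7⇒n8  ** P2@[51:54]
[55] read 'e'  n8⇒n0 (fail-walked)
[56] read 'c'  n0⇒n9  ** P3@[56:56]
[57] read 'c'  n9⇒n9 (fail-walked)  ** P3@[57:57]
[58] read 'e'  n9⇒n0 (fail-walked)
[59] read 'a'  n0⇒n5
[60] read 'b'  n5⇒n6
[61] read 'e'  n6⇒n7
[62] read 'a'  n7⇒n8  ** P2@[59:62]
[63] read 'a'  n8⇒n5 (fail-walked)

All matches (sorted): [[1,3],[2,3],[5,0],[7,0],[10,1],[10,3],[13,1],[13,3],[17,2],[19,3],[23,1],[23,3],[24,3],[27,3],[32,0],[39,2],[43,1],[43,3],[46,1],[46,3],[50,2],[54,2],[56,3],[57,3],[62,2]]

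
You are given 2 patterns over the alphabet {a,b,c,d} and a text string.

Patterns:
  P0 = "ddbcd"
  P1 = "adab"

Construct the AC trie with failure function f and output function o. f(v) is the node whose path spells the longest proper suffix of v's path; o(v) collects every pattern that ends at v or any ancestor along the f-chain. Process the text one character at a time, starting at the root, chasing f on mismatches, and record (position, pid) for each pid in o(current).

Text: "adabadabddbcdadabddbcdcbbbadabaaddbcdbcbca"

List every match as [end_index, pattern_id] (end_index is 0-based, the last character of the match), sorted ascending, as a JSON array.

Construct AC machine:
Trie nodes:
  0='ε' goto a→6 d→1
  1='d' goto d→2
  2='dd' goto b→3
  3='ddb' goto c→4
  4='ddbc' goto d→5
  5='ddbcd' goto ·  ←P0
  6='a' goto d→7
  7='ad' goto a→8
  8='ada' goto b→9
  9='adab' goto ·  ←P1

BFS fail/out derivation:
  fail(1) 'd': from fail(0)=0 chase 'd': 0 ⇒ 0;  out=∅∪out(0)=∅
  fail(6) 'a': from fail(0)=0 chase 'a': 0 ⇒ 0;  out=∅∪out(0)=∅
  fail(2) 'dd': from fail(1)=0 chase 'd': 0 ⇒ 1;  out=∅∪out(1)=∅
  fail(7) 'ad': from fail(6)=0 chase 'd': 0 ⇒ 1;  out=∅∪out(1)=∅
  fail(3) 'ddb': from fail(2)=1 chase 'b': 1→0 ⇒ 0;  out=∅∪out(0)=∅
  fail(8) 'ada': from fail(7)=1 chase 'a': 1→0 ⇒ 6;  out=∅∪out(6)=∅
  fail(4) 'ddbc': from fail(3)=0 chase 'c': 0 ⇒ 0;  out=∅∪out(0)=∅
  fail(9) 'adab': from fail(8)=6 chase 'b': 6→0 ⇒ 0;  out={1}∪out(0)={1}
  fail(5) 'ddbcd': from fail(4)=0 chase 'd': 0 ⇒ 1;  out={0}∪out(1)={0}

Scan:
[0] read 'a'  n0⇒n6
[1] read 'd'  n6⇒n7
[2] read 'a'  n7⇒n8
[3] read 'b'  n8⇒n9  ** P1@[0:3]
[4] read 'a'  n9⇒n6 ·f
[5] read 'd'  n6⇒n7
[6] read 'a'  n7⇒n8
[7] read 'b'  n8⇒n9  ** P1@[4:7]
[8] read 'd'  n9⇒n1 ·f
[9] read 'd'  n1⇒n2
[10] read 'b'  n2⇒n3
[11] read 'c'  n3⇒n4
[12] read 'd'  n4⇒n5  ** P0@[8:12]
[13] read 'a'  n5⇒n6 ·f
[14] read 'd'  n6⇒n7
[15] read 'a'  n7⇒n8
[16] read 'b'  n8⇒n9  ** P1@[13:16]
[17] read 'd'  n9⇒n1 ·f
[18] read 'd'  n1⇒n2
[19] read 'b'  n2⇒n3
[20] read 'c'  n3⇒n4
[21] read 'd'  n4⇒n5  ** P0@[17:21]
[22] read 'c'  n5⇒n0 ·f
[23] read 'b'  n0⇒n0
[24] read 'b'  n0⇒n0
[25] read 'b'  n0⇒n0
[26] read 'a'  n0⇒n6
[27] read 'd'  n6⇒n7
[28] read 'a'  n7⇒n8
[29] read 'b'  n8⇒n9  ** P1@[26:29]
[30] read 'a'  n9⇒n6 ·f
[31] read 'a'  n6⇒n6 ·f
[32] read 'd'  n6⇒n7
[33] read 'd'  n7⇒n2 ·f
[34] read 'b'  n2⇒n3
[35] read 'c'  n3⇒n4
[36] read 'd'  n4⇒n5  ** P0@[32:36]
[37] read 'b'  n5⇒n0 ·f
[38] read 'c'  n0⇒n0
[39] read 'b'  n0⇒n0
[40] read 'c'  n0⇒n0
[41] read 'a'  n0⇒n6

Matches: [[3,1],[7,1],[12,0],[16,1],[21,0],[29,1],[36,0]]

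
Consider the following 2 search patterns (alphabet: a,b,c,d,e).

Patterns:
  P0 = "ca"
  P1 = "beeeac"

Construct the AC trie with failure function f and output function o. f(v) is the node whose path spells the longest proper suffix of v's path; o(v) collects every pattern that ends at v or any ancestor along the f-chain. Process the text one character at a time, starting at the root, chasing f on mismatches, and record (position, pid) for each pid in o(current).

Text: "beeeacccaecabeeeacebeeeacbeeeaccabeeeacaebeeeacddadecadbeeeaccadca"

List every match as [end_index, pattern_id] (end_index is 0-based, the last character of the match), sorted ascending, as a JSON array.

Build:
Trie (insert patterns):
  n0 'ε': b→3 c→1
  n1 'c': a→2
  n2 'ca': ·  ←P0
  n3 'b': e→4
  n4 'be': e→5
  n5 'bee': e→6
  n6 'beee': a→7
  n7 'beeea': c→8
  n8 'beeeac': ·  ←P1

Failure links (BFS by depth):
  fail(1) 'c': from fail(0)=0 chase 'c': 0 ⇒ 0;  out=∅∪out(0)=∅
  fail(3) 'b': from fail(0)=0 chase 'b': 0 ⇒ 0;  out=∅∪out(0)=∅
  fail(2) 'ca': from fail(1)=0 chase 'a': 0 ⇒ 0;  out={0}∪out(0)={0}
  fail(4) 'be': from fail(3)=0 chase 'e': 0 ⇒ 0;  out=∅∪out(0)=∅
  fail(5) 'bee': from fail(4)=0 chase 'e': 0 ⇒ 0;  out=∅∪out(0)=∅
  fail(6) 'beee': from fail(5)=0 chase 'e': 0 ⇒ 0;  out=∅∪out(0)=∅
  fail(7) 'beeea': from fail(6)=0 chase 'a': 0 ⇒ 0;  out=∅∪out(0)=∅
  fail(8) 'beeeac': from fail(7)=0 chase 'c': 0 ⇒ 1;  out={1}∪out(1)={1}

Run:
[0] read 'b'  n0⇒n3
[1] read 'e'  n3⇒n4
[2] read 'e'  n4⇒n5
[3] read 'e'  n5⇒n6
[4] read 'a'  n6⇒n7
[5] read 'c'  n7⇒n8  ** P1@[0:5]
[6] read 'c'  n8⇒n1 (fail-walked)
[7] read 'c'  n1⇒n1 (fail-walked)
[8] read 'a'  n1⇒n2  ** P0@[7:8]
[9] read 'e'  n2⇒n0 (fail-walked)
[10] read 'c'  n0⇒n1
[11] read 'a'  n1⇒n2  ** P0@[10:11]
[12] read 'b'  n2⇒n3 (fail-walked)
[13] read 'e'  n3⇒n4
[14] read 'e'  n4⇒n5
[15] read 'e'  n5⇒n6
[16] read 'a'  n6⇒n7
[17] read 'c'  n7⇒n8  ** P1@[12:17]
[18] read 'e'  n8⇒n0 (fail-walked)
[19] read 'b'  n0⇒n3
[20] read 'e'  n3⇒n4
[21] read 'e'  n4⇒n5
[22] read 'e'  n5⇒n6
[23] read 'a'  n6⇒n7
[24] read 'c'  n7⇒n8  ** P1@[19:24]
[25] read 'b'  n8⇒n3 (fail-walked)
[26] read 'e'  n3⇒n4
[27] read 'e'  n4⇒n5
[28] read 'e'  n5⇒n6
[29] read 'a'  n6⇒n7
[30] read 'c'  n7⇒n8  ** P1@[25:30]
[31] read 'c'  n8⇒n1 (fail-walked)
[32] read 'a'  n1⇒n2  ** P0@[31:32]
[33] read 'b'  n2⇒n3 (fail-walked)
[34] read 'e'  n3⇒n4
[35] read 'e'  n4⇒n5
[36] read 'e'  n5⇒n6
[37] read 'a'  n6⇒n7
[38] read 'c'  n7⇒n8  ** P1@[33:38]
[39] read 'a'  n8⇒n2 (fail-walked)  ** P0@[38:39]
[40] read 'e'  n2⇒n0 (fail-walked)
[41] read 'b'  n0⇒n3
[42] read 'e'  n3⇒n4
[43] read 'e'  n4⇒n5
[44] read 'e'  n5⇒n6
[45] read 'a'  n6⇒n7
[46] read 'c'  n7⇒n8  ** P1@[41:46]
[47] read 'd'  n8⇒n0 (fail-walked)
[48] read 'd'  n0⇒n0
[49] read 'a'  n0⇒n0
[50] read 'd'  n0⇒n0
[51] read 'e'  n0⇒n0
[52] read 'c'  n0⇒n1
[53] read 'a'  n1⇒n2  ** P0@[52:53]
[54] read 'd'  n2⇒n0 (fail-walked)
[55] read 'b'  n0⇒n3
[56] read 'e'  n3⇒n4
[57] read 'e'  n4⇒n5
[58] read 'e'  n5⇒n6
[59] read 'a'  n6⇒n7
[60] read 'c'  n7⇒n8  ** P1@[55:60]
[61] read 'c'  n8⇒n1 (fail-walked)
[62] read 'a'  n1⇒n2  ** P0@[61:62]
[63] read 'd'  n2⇒n0 (fail-walked)
[64] read 'c'  n0⇒n1
[65] read 'a'  n1⇒n2  ** P0@[64:65]

All matches (sorted): [[5,1],[8,0],[11,0],[17,1],[24,1],[30,1],[32,0],[38,1],[39,0],[46,1],[53,0],[60,1],[62,0],[65,0]]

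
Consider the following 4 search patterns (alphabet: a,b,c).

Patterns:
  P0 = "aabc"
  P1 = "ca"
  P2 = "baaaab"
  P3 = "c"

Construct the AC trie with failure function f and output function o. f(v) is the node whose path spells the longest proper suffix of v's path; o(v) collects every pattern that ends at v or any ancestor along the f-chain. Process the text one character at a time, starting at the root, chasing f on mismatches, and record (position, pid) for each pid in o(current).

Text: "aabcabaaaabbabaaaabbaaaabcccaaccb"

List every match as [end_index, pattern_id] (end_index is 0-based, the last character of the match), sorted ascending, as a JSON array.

Build automaton:
Trie (insert patterns):
  n0 'ε': a→1 b→7 c→5
  n1 'a': a→2
  n2 'aa': b→3
  n3 'aab': c→4
  n4 'aabc': ·  ←P0
  n5 'c': a→6  ←P3
  n6 'ca': ·  ←P1
  n7 'b': a→8
  n8 'ba': a→9
  n9 'baa': a→10
  n10 'baaa': a→11
  n11 'baaaa': b→12
  n12 'baaaab': ·  ←P2

BFS fail/out derivation:
  fail(1) 'a': from fail(0)=0 chase 'a': 0 ⇒ 0;  out=∅∪out(0)=∅
  fail(5) 'c': from fail(0)=0 chase 'c': 0 ⇒ 0;  out={3}∪out(0)={3}
  fail(7) 'b': from fail(0)=0 chase 'b': 0 ⇒ 0;  out=∅∪out(0)=∅
  fail(2) 'aa': from fail(1)=0 chase 'a': 0 ⇒ 1;  out=∅∪out(1)=∅
  fail(6) 'ca': from fail(5)=0 chase 'a': 0 ⇒ 1;  out={1}∪out(1)={1}
  fail(8) 'ba': from fail(7)=0 chase 'a': 0 ⇒ 1;  out=∅∪out(1)=∅
  fail(3) 'aab': from fail(2)=1 chase 'b': 1→0 ⇒ 7;  out=∅∪out(7)=∅
  fail(9) 'baa': from fail(8)=1 chase 'a': 1 ⇒ 2;  out=∅∪out(2)=∅
  fail(4) 'aabc': from fail(3)=7 chase 'c': 7→0 ⇒ 5;  out={0}∪out(5)={0,3}
  fail(10) 'baaa': from fail(9)=2 chase 'a': 2→1 ⇒ 2;  out=∅∪out(2)=∅
  fail(11) 'baaaa': from fail(10)=2 chase 'a': 2→1 ⇒ 2;  out=∅∪out(2)=∅
  fail(12) 'baaaab': from fail(11)=2 chase 'b': 2 ⇒ 3;  out={2}∪out(3)={2}

Text stream:
[0] read 'a'  n0⇒n1
[1] read 'a'  n1⇒n2
[2] read 'b'  n2⇒n3
[3] read 'c'  n3⇒n4  → match P0@[0:3],P3@[3:3]
[4] read 'a'  n4⇒n6 (via fail)  → match P1@[3:4]
[5] read 'b'  n6⇒n7 (via fail)
[6] read 'a'  n7⇒n8
[7] read 'a'  n8⇒n9
[8] read 'a'  n9⇒n10
[9] read 'a'  n10⇒n11
[10] read 'b'  n11⇒n12  → match P2@[5:10]
[11] read 'b'  n12⇒n7 (via fail)
[12] read 'a'  n7⇒n8
[13] read 'b'  n8⇒n7 (via fail)
[14] read 'a'  n7⇒n8
[15] read 'a'  n8⇒n9
[16] read 'a'  n9⇒n10
[17] read 'a'  n10⇒n11
[18] read 'b'  n11⇒n12  → match P2@[13:18]
[19] read 'b'  n12⇒n7 (via fail)
[20] read 'a'  n7⇒n8
[21] read 'a'  n8⇒n9
[22] read 'a'  n9⇒n10
[23] read 'a'  n10⇒n11
[24] read 'b'  n11⇒n12  → match P2@[19:24]
[25] read 'c'  n12⇒n4 (via fail)  → match P0@[22:25],P3@[25:25]
[26] read 'c'  n4⇒n5 (via fail)  → match P3@[26:26]
[27] read 'c'  n5⇒n5 (via fail)  → match P3@[27:27]
[28] read 'a'  n5⇒n6  → match P1@[27:28]
[29] read 'a'  n6⇒n2 (via fail)
[30] read 'c'  n2⇒n5 (via fail)  → match P3@[30:30]
[31] read 'c'  n5⇒n5 (via fail)  → match P3@[31:31]
[32] read 'b'  n5⇒n7 (via fail)

Result: [[3,0],[3,3],[4,1],[10,2],[18,2],[24,2],[25,0],[25,3],[26,3],[27,3],[28,1],[30,3],[31,3]]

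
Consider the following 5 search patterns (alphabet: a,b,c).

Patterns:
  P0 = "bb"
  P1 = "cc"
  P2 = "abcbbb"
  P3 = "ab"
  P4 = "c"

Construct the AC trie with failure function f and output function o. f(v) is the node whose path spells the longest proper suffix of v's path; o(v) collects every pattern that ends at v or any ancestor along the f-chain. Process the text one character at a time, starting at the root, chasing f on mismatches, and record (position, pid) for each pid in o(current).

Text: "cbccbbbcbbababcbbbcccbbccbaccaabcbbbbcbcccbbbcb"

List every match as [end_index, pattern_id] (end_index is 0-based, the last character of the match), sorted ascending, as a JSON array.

Build automaton:
Trie (insert patterns):
  0='ε' goto a→5 b→1 c→3
  1='b' goto b→2
  2='bb' goto ·  [P0 ends]
  3='c' goto c→4  [P4 ends]
  4='cc' goto ·  [P1 ends]
  5='a' goto b→6
  6='ab' goto c→7  [P3 ends]
  7='abc' goto b→8
  8='abcb' goto b→9
  9='abcbb' goto b→10
  10='abcbbb' goto ·  [P2 ends]

Failure links (BFS by depth):
  n1('b'): parent n0 fail=0; on 'b' 0 → fail=0;  out ∅∪∅=∅
  n3('c'): parent n0 fail=0; on 'c' 0 → fail=0;  out {4}∪∅={4}
  n5('a'): parent n0 fail=0; on 'a' 0 → fail=0;  out ∅∪∅=∅
  n2('bb'): parent n1 fail=0; on 'b' 0 → fail=1;  out {0}∪∅={0}
  n4('cc'): parent n3 fail=0; on 'c' 0 → fail=3;  out {1}∪{4}={1,4}
  n6('ab'): parent n5 fail=0; on 'b' 0 → fail=1;  out {3}∪∅={3}
  n7('abc'): parent n6 fail=1; on 'c' 1→0 → fail=3;  out ∅∪{4}={4}
  n8('abcb'): parent n7 fail=3; on 'b' 3→0 → fail=1;  out ∅∪∅=∅
  n9('abcbb'): parent n8 fail=1; on 'b' 1 → fail=2;  out ∅∪{0}={0}
  n10('abcbbb'): parent n9 fail=2; on 'b' 2→1 → fail=2;  out {2}∪{0}={0,2}

Scan:
[0] read 'c'  n0⇒n3  → match P4@[0:0]
[1] read 'b'  n3⇒n1 (fail-walked)
[2] read 'c'  n1⇒n3 (fail-walked)  → match P4@[2:2]
[3] read 'c'  n3⇒n4  → match P1@[2:3],P4@[3:3]
[4] read 'b'  n4⇒n1 (fail-walked)
[5] read 'b'  n1⇒n2  → match P0@[4:5]
[6] read 'b'  n2⇒n2 (fail-walked)  → match P0@[5:6]
[7] read 'c'  n2⇒n3 (fail-walked)  → match P4@[7:7]
[8] read 'b'  n3⇒n1 (fail-walked)
[9] read 'b'  n1⇒n2  → match P0@[8:9]
[10] read 'a'  n2⇒n5 (fail-walked)
[11] read 'b'  n5⇒n6  → match P3@[10:11]
[12] read 'a'  n6⇒n5 (fail-walked)
[13] read 'b'  n5⇒n6  → match P3@[12:13]
[14] read 'c'  n6⇒n7  → match P4@[14:14]
[15] read 'b'  n7⇒n8
[16] read 'b'  n8⇒n9  → match P0@[15:16]
[17] read 'b'  n9⇒n10  → match P0@[16:17],P2@[12:17]
[18] read 'c'  n10⇒n3 (fail-walked)  → match P4@[18:18]
[19] read 'c'  n3⇒n4  → match P1@[18:19],P4@[19:19]
[20] read 'c'  n4⇒n4 (fail-walked)  → match P1@[19:20],P4@[20:20]
[21] read 'b'  n4⇒n1 (fail-walked)
[22] read 'b'  n1⇒n2  → match P0@[21:22]
[23] read 'c'  n2⇒n3 (fail-walked)  → match P4@[23:23]
[24] read 'c'  n3⇒n4  → match P1@[23:24],P4@[24:24]
[25] read 'b'  n4⇒n1 (fail-walked)
[26] read 'a'  n1⇒n5 (fail-walked)
[27] read 'c'  n5⇒n3 (fail-walked)  → match P4@[27:27]
[28] read 'c'  n3⇒n4  → match P1@[27:28],P4@[28:28]
[29] read 'a'  n4⇒n5 (fail-walked)
[30] read 'a'  n5⇒n5 (fail-walked)
[31] read 'b'  n5⇒n6  → match P3@[30:31]
[32] read 'c'  n6⇒n7  → match P4@[32:32]
[33] read 'b'  n7⇒n8
[34] read 'b'  n8⇒n9  → match P0@[33:34]
[35] read 'b'  n9⇒n10  → match P0@[34:35],P2@[30:35]
[36] read 'b'  n10⇒n2 (fail-walked)  → match P0@[35:36]
[37] read 'c'  n2⇒n3 (fail-walked)  → match P4@[37:37]
[38] read 'b'  n3⇒n1 (fail-walked)
[39] read 'c'  n1⇒n3 (fail-walked)  → match P4@[39:39]
[40] read 'c'  n3⇒n4  → match P1@[39:40],P4@[40:40]
[41] read 'c'  n4⇒n4 (fail-walked)  → match P1@[40:41],P4@[41:41]
[42] read 'b'  n4⇒n1 (fail-walked)
[43] read 'b'  n1⇒n2  → match P0@[42:43]
[44] read 'b'  n2⇒n2 (fail-walked)  → match P0@[43:44]
[45] read 'c'  n2⇒n3 (fail-walked)  → match P4@[45:45]
[46] read 'b'  n3⇒n1 (fail-walked)

Matches: [[0,4],[2,4],[3,1],[3,4],[5,0],[6,0],[7,4],[9,0],[11,3],[13,3],[14,4],[16,0],[17,0],[17,2],[18,4],[19,1],[19,4],[20,1],[20,4],[22,0],[23,4],[24,1],[24,4],[27,4],[28,1],[28,4],[31,3],[32,4],[34,0],[35,0],[35,2],[36,0],[37,4],[39,4],[40,1],[40,4],[41,1],[41,4],[43,0],[44,0],[45,4]]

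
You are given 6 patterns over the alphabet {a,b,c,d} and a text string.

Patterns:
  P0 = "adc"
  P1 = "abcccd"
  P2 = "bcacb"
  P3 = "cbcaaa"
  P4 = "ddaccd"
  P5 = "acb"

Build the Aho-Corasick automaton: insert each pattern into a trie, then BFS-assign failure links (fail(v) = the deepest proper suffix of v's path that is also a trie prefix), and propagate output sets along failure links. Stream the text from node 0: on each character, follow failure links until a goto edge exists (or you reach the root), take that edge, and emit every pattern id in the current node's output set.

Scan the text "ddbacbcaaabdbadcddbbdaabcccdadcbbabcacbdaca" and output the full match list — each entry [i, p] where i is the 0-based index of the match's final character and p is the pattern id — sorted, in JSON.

Construct AC machine:
Trie (insert patterns):
  0='ε' goto a→1 b→9 c→14 d→20
  1='a' goto b→4 c→26 d→2
  2='ad' goto c→3
  3='adc' goto ·  ←P0
  4='ab' goto c→5
  5='abc' goto c→6
  6='abcc' goto c→7
  7='abccc' goto d→8
  8='abcccd' goto ·  ←P1
  9='b' goto c→10
  10='bc' goto a→11
  11='bca' goto c→12
  12='bcac' goto b→13
  13='bcacb' goto ·  ←P2
  14='c' goto b→15
  15='cb' goto c→16
  16='cbc' goto a→17
  17='cbca' goto a→18
  18='cbcaa' goto a→19
  19='cbcaaa' goto ·  ←P3
  20='d' goto d→21
  21='dd' goto a→22
  22='dda' goto c→23
  23='ddac' goto c→24
  24='ddacc' goto d→25
  25='ddaccd' goto ·  ←P4
  26='ac' goto b→27
  27='acb' goto ·  ←P5

Failure links (BFS by depth):
  n1('a'): parent n0 fail=0; on 'a' 0 → fail=0;  out ∅∪∅=∅
  n9('b'): parent n0 fail=0; on 'b' 0 → fail=0;  out ∅∪∅=∅
  n14('c'): parent n0 fail=0; on 'c' 0 → fail=0;  out ∅∪∅=∅
  n20('d'): parent n0 fail=0; on 'd' 0 → fail=0;  out ∅∪∅=∅
  n2('ad'): parent n1 fail=0; on 'd' 0 → fail=20;  out ∅∪∅=∅
  n4('ab'): parent n1 fail=0; on 'b' 0 → fail=9;  out ∅∪∅=∅
  n10('bc'): parent n9 fail=0; on 'c' 0 → fail=14;  out ∅∪∅=∅
  n15('cb'): parent n14 fail=0; on 'b' 0 → fail=9;  out ∅∪∅=∅
  n21('dd'): parent n20 fail=0; on 'd' 0 → fail=20;  out ∅∪∅=∅
  n26('ac'): parent n1 fail=0; on 'c' 0 → fail=14;  out ∅∪∅=∅
  n3('adc'): parent n2 fail=20; on 'c' 20→0 → fail=14;  out {0}∪∅={0}
  n5('abc'): parent n4 fail=9; on 'c' 9 → fail=10;  out ∅∪∅=∅
  n11('bca'): parent n10 fail=14; on 'a' 14→0 → fail=1;  out ∅∪∅=∅
  n16('cbc'): parent n15 fail=9; on 'c' 9 → fail=10;  out ∅∪∅=∅
  n22('dda'): parent n21 fail=20; on 'a' 20→0 → fail=1;  out ∅∪∅=∅
  n27('acb'): parent n26 fail=14; on 'b' 14 → fail=15;  out {5}∪∅={5}
  n6('abcc'): parent n5 fail=10; on 'c' 10→14→0 → fail=14;  out ∅∪∅=∅
  n12('bcac'): parent n11 fail=1; on 'c' 1 → fail=26;  out ∅∪∅=∅
  n17('cbca'): parent n16 fail=10; on 'a' 10 → fail=11;  out ∅∪∅=∅
  n23('ddac'): parent n22 fail=1; on 'c' 1 → fail=26;  out ∅∪∅=∅
  n7('abccc'): parent n6 fail=14; on 'c' 14→0 → fail=14;  out ∅∪∅=∅
  n13('bcacb'): parent n12 fail=26; on 'b' 26 → fail=27;  out {2}∪{5}={2,5}
  n18('cbcaa'): parent n17 fail=11; on 'a' 11→1→0 → fail=1;  out ∅∪∅=∅
  n24('ddacc'): parent n23 fail=26; on 'c' 26→14→0 → fail=14;  out ∅∪∅=∅
  n8('abcccd'): parent n7 fail=14; on 'd' 14→0 → fail=20;  out {1}∪∅={1}
  n19('cbcaaa'): parent n18 fail=1; on 'a' 1→0 → fail=1;  out {3}∪∅={3}
  n25('ddaccd'): parent n24 fail=14; on 'd' 14→0 → fail=20;  out {4}∪∅={4}

Text stream:
pos 0 'd': at 20
pos 1 'd': at 21
pos 2 'b': at 9 ·f
pos 3 'a': at 1 ·f
pos 4 'c': at 26
pos 5 'b': at 27  → match P5@[3:5]
pos 6 'c': at 16 ·f
pos 7 'a': at 17
pos 8 'a': at 18
pos 9 'a': at 19  → match P3@[4:9]
pos 10 'b': at 4 ·f
pos 11 'd': at 20 ·f
pos 12 'b': at 9 ·f
pos 13 'a': at 1 ·f
pos 14 'd': at 2
pos 15 'c': at 3  → match P0@[13:15]
pos 16 'd': at 20 ·f
pos 17 'd': at 21
pos 18 'b': at 9 ·f
pos 19 'b': at 9 ·f
pos 20 'd': at 20 ·f
pos 21 'a': at 1 ·f
pos 22 'a': at 1 ·f
pos 23 'b': at 4
pos 24 'c': at 5
pos 25 'c': at 6
pos 26 'c': at 7
pos 27 'd': at 8  → match P1@[22:27]
pos 28 'a': at 1 ·f
pos 29 'd': at 2
pos 30 'c': at 3  → match P0@[28:30]
pos 31 'b': at 15 ·f
pos 32 'b': at 9 ·f
pos 33 'a': at 1 ·f
pos 34 'b': at 4
pos 35 'c': at 5
pos 36 'a': at 11 ·f
pos 37 'c': at 12
pos 38 'b': at 13  → match P2@[34:38],P5@[36:38]
pos 39 'd': at 20 ·f
pos 40 'a': at 1 ·f
pos 41 'c': at 26
pos 42 'a': at 1 ·f

Result: [[5,5],[9,3],[15,0],[27,1],[30,0],[38,2],[38,5]]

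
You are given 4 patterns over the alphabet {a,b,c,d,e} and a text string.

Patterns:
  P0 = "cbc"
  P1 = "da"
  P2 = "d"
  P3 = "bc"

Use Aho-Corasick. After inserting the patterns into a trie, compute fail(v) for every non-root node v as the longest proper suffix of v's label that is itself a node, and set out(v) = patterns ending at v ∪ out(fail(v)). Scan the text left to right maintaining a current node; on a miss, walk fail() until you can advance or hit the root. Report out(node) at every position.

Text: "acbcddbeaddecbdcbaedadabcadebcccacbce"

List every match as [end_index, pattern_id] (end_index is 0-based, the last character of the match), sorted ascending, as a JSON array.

Build automaton:
Trie nodes:
  n0 'ε': b→6 c→1 d→4
  n1 'c': b→2
  n2 'cb': c→3
  n3 'cbc': ·  ←P0
  n4 'd': a→5  ←P2
  n5 'da': ·  ←P1
  n6 'b': c→7
  n7 'bc': ·  ←P3

Failure links (BFS by depth):
  n1('c'): parent n0 fail=0; on 'c' 0 → fail=0;  out ∅∪∅=∅
  n4('d'): parent n0 fail=0; on 'd' 0 → fail=0;  out {2}∪∅={2}
  n6('b'): parent n0 fail=0; on 'b' 0 → fail=0;  out ∅∪∅=∅
  n2('cb'): parent n1 fail=0; on 'b' 0 → fail=6;  out ∅∪∅=∅
  n5('da'): parent n4 fail=0; on 'a' 0 → fail=0;  out {1}∪∅={1}
  n7('bc'): parent n6 fail=0; on 'c' 0 → fail=1;  out {3}∪∅={3}
  n3('cbc'): parent n2 fail=6; on 'c' 6 → fail=7;  out {0}∪{3}={0,3}

Scan:
[0] read 'a'  n0⇒n0
[1] read 'c'  n0⇒n1
[2] read 'b'  n1⇒n2
[3] read 'c'  n2⇒n3  ** P0@[1:3],P3@[2:3]
[4] read 'd'  n3⇒n4 (fail-walked)  ** P2@[4:4]
[5] read 'd'  n4⇒n4 (fail-walked)  ** P2@[5:5]
[6] read 'b'  n4⇒n6 (fail-walked)
[7] read 'e'  n6⇒n0 (fail-walked)
[8] read 'a'  n0⇒n0
[9] read 'd'  n0⇒n4  ** P2@[9:9]
[10] read 'd'  n4⇒n4 (fail-walked)  ** P2@[10:10]
[11] read 'e'  n4⇒n0 (fail-walked)
[12] read 'c'  n0⇒n1
[13] read 'b'  n1⇒n2
[14] read 'd'  n2⇒n4 (fail-walked)  ** P2@[14:14]
[15] read 'c'  n4⇒n1 (fail-walked)
[16] read 'b'  n1⇒n2
[17] read 'a'  n2⇒n0 (fail-walked)
[18] read 'e'  n0⇒n0
[19] read 'd'  n0⇒n4  ** P2@[19:19]
[20] read 'a'  n4⇒n5  ** P1@[19:20]
[21] read 'd'  n5⇒n4 (fail-walked)  ** P2@[21:21]
[22] read 'a'  n4⇒n5  ** P1@[21:22]
[23] read 'b'  n5⇒n6 (fail-walked)
[24] read 'c'  n6⇒n7  ** P3@[23:24]
[25] read 'a'  n7⇒n0 (fail-walked)
[26] read 'd'  n0⇒n4  ** P2@[26:26]
[27] read 'e'  n4⇒n0 (fail-walked)
[28] read 'b'  n0⇒n6
[29] read 'c'  n6⇒n7  ** P3@[28:29]
[30] read 'c'  n7⇒n1 (fail-walked)
[31] read 'c'  n1⇒n1 (fail-walked)
[32] read 'a'  n1⇒n0 (fail-walked)
[33] read 'c'  n0⇒n1
[34] read 'b'  n1⇒n2
[35] read 'c'  n2⇒n3  ** P0@[33:35],P3@[34:35]
[36] read 'e'  n3⇒n0 (fail-walked)

Result: [[3,0],[3,3],[4,2],[5,2],[9,2],[10,2],[14,2],[19,2],[20,1],[21,2],[22,1],[24,3],[26,2],[29,3],[35,0],[35,3]]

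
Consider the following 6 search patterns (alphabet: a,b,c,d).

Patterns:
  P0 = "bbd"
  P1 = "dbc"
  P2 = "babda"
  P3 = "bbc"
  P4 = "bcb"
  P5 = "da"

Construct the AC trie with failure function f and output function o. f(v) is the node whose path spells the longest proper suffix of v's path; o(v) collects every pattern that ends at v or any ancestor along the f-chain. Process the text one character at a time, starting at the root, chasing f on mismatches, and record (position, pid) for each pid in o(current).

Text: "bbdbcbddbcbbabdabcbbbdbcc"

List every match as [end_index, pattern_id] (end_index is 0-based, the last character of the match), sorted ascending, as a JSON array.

Build automaton:
Trie (insert patterns):
  0='ε' goto b→1 d→4
  1='b' goto a→7 b→2 c→12
  2='bb' goto c→11 d→3
  3='bbd' goto ·  ←P0
  4='d' goto a→14 b→5
  5='db' goto c→6
  6='dbc' goto ·  ←P1
  7='ba' goto b→8
  8='bab' goto d→9
  9='babd' goto a→10
  10='babda' goto ·  ←P2
  11='bbc' goto ·  ←P3
  12='bc' goto b→13
  13='bcb' goto ·  ←P4
  14='da' goto ·  ←P5

BFS fail/out derivation:
  fail(1) 'b': from fail(0)=0 chase 'b': 0 ⇒ 0;  out=∅∪out(0)=∅
  fail(4) 'd': from fail(0)=0 chase 'd': 0 ⇒ 0;  out=∅∪out(0)=∅
  fail(2) 'bb': from fail(1)=0 chase 'b': 0 ⇒ 1;  out=∅∪out(1)=∅
  fail(5) 'db': from fail(4)=0 chase 'b': 0 ⇒ 1;  out=∅∪out(1)=∅
  fail(7) 'ba': from fail(1)=0 chase 'a': 0 ⇒ 0;  out=∅∪out(0)=∅
  fail(12) 'bc': from fail(1)=0 chase 'c': 0 ⇒ 0;  out=∅∪out(0)=∅
  fail(14) 'da': from fail(4)=0 chase 'a': 0 ⇒ 0;  out={5}∪out(0)={5}
  fail(3) 'bbd': from fail(2)=1 chase 'd': 1→0 ⇒ 4;  out={0}∪out(4)={0}
  fail(6) 'dbc': from fail(5)=1 chase 'c': 1 ⇒ 12;  out={1}∪out(12)={1}
  fail(8) 'bab': from fail(7)=0 chase 'b': 0 ⇒ 1;  out=∅∪out(1)=∅
  fail(11) 'bbc': from fail(2)=1 chase 'c': 1 ⇒ 12;  out={3}∪out(12)={3}
  fail(13) 'bcb': from fail(12)=0 chase 'b': 0 ⇒ 1;  out={4}∪out(1)={4}
  fail(9) 'babd': from fail(8)=1 chase 'd': 1→0 ⇒ 4;  out=∅∪out(4)=∅
  fail(10) 'babda': from fail(9)=4 chase 'a': 4 ⇒ 14;  out={2}∪out(14)={2,5}

Text stream:
[0] read 'b'  n0⇒n1
[1] read 'b'  n1⇒n2
[2] read 'd'  n2⇒n3  emit P0@[0:2]
[3] read 'b'  n3⇒n5 ·f
[4] read 'c'  n5⇒n6  emit P1@[2:4]
[5] read 'b'  n6⇒n13 ·f  emit P4@[3:5]
[6] read 'd'  n13⇒n4 ·f
[7] read 'd'  n4⇒n4 ·f
[8] read 'b'  n4⇒n5
[9] read 'c'  n5⇒n6  emit P1@[7:9]
[10] read 'b'  n6⇒n13 ·f  emit P4@[8:10]
[11] read 'b'  n13⇒n2 ·f
[12] read 'a'  n2⇒n7 ·f
[13] read 'b'  n7⇒n8
[14] read 'd'  n8⇒n9
[15] read 'a'  n9⇒n10  emit P2@[11:15],P5@[14:15]
[16] read 'b'  n10⇒n1 ·f
[17] read 'c'  n1⇒n12
[18] read 'b'  n12⇒n13  emit P4@[16:18]
[19] read 'b'  n13⇒n2 ·f
[20] read 'b'  n2⇒n2 ·f
[21] read 'd'  n2⇒n3  emit P0@[19:21]
[22] read 'b'  n3⇒n5 ·f
[23] read 'c'  n5⇒n6  emit P1@[21:23]
[24] read 'c'  n6⇒n0 ·f

Matches: [[2,0],[4,1],[5,4],[9,1],[10,4],[15,2],[15,5],[18,4],[21,0],[23,1]]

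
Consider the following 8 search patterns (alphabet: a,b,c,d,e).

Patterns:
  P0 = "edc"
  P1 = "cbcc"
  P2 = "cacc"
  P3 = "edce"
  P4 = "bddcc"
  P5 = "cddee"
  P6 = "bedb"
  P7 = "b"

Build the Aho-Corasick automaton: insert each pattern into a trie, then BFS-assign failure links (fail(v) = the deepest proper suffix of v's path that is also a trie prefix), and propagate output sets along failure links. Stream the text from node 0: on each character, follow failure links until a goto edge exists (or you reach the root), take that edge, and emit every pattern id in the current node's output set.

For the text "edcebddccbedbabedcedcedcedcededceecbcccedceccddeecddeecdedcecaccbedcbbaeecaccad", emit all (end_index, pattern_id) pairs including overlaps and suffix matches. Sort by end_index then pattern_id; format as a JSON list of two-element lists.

Construct AC machine:
Trie nodes:
  0='ε' goto b→12 c→4 e→1
  1='e' goto d→2
  2='ed' goto c→3
  3='edc' goto e→11  [P0 ends]
  4='c' goto a→8 b→5 d→17
  5='cb' goto c→6
  6='cbc' goto c→7
  7='cbcc' goto ·  [P1 ends]
  8='ca' goto c→9
  9='cac' goto c→10
  10='cacc' goto ·  [P2 ends]
  11='edce' goto ·  [P3 ends]
  12='b' goto d→13 e→21  [P7 ends]
  13='bd' goto d→14
  14='bdd' goto c→15
  15='bddc' goto c→16
  16='bddcc' goto ·  [P4 ends]
  17='cd' goto d→18
  18='cdd' goto e→19
  19='cdde' goto e→20
  20='cddee' goto ·  [P5 ends]
  21='be' goto d→22
  22='bed' goto b→23
  23='bedb' goto ·  [P6 ends]

BFS fail/out derivation:
  n1('e'): parent n0 fail=0; on 'e' 0 → fail=0;  out ∅∪∅=∅
  n4('c'): parent n0 fail=0; on 'c' 0 → fail=0;  out ∅∪∅=∅
  n12('b'): parent n0 fail=0; on 'b' 0 → fail=0;  out {7}∪∅={7}
  n2('ed'): parent n1 fail=0; on 'd' 0 → fail=0;  out ∅∪∅=∅
  n5('cb'): parent n4 fail=0; on 'b' 0 → fail=12;  out ∅∪{7}={7}
  n8('ca'): parent n4 fail=0; on 'a' 0 → fail=0;  out ∅∪∅=∅
  n13('bd'): parent n12 fail=0; on 'd' 0 → fail=0;  out ∅∪∅=∅
  n17('cd'): parent n4 fail=0; on 'd' 0 → fail=0;  out ∅∪∅=∅
  n21('be'): parent n12 fail=0; on 'e' 0 → fail=1;  out ∅∪∅=∅
  n3('edc'): parent n2 fail=0; on 'c' 0 → fail=4;  out {0}∪∅={0}
  n6('cbc'): parent n5 fail=12; on 'c' 12→0 → fail=4;  out ∅∪∅=∅
  n9('cac'): parent n8 fail=0; on 'c' 0 → fail=4;  out ∅∪∅=∅
  n14('bdd'): parent n13 fail=0; on 'd' 0 → fail=0;  out ∅∪∅=∅
  n18('cdd'): parent n17 fail=0; on 'd' 0 → fail=0;  out ∅∪∅=∅
  n22('bed'): parent n21 fail=1; on 'd' 1 → fail=2;  out ∅∪∅=∅
  n7('cbcc'): parent n6 fail=4; on 'c' 4→0 → fail=4;  out {1}∪∅={1}
  n10('cacc'): parent n9 fail=4; on 'c' 4→0 → fail=4;  out {2}∪∅={2}
  n11('edce'): parent n3 fail=4; on 'e' 4→0 → fail=1;  out {3}∪∅={3}
  n15('bddc'): parent n14 fail=0; on 'c' 0 → fail=4;  out ∅∪∅=∅
  n19('cdde'): parent n18 fail=0; on 'e' 0 → fail=1;  out ∅∪∅=∅
  n23('bedb'): parent n22 fail=2; on 'b' 2→0 → fail=12;  out {6}∪{7}={6,7}
  n16('bddcc'): parent n15 fail=4; on 'c' 4→0 → fail=4;  out {4}∪∅={4}
  n20('cddee'): parent n19 fail=1; on 'e' 1→0 → fail=1;  out {5}∪∅={5}

Text stream:
pos 0 'e': at 1
pos 1 'd': at 2
pos 2 'c': at 3  emit P0@[0:2]
pos 3 'e': at 11  emit P3@[0:3]
pos 4 'b': at 12 ·f  emit P7@[4:4]
pos 5 'd': at 13
pos 6 'd': at 14
pos 7 'c': at 15
pos 8 'c': at 16  emit P4@[4:8]
pos 9 'b': at 5 ·f  emit P7@[9:9]
pos 10 'e': at 21 ·f
pos 11 'd': at 22
pos 12 'b': at 23  emit P6@[9:12],P7@[12:12]
pos 13 'a': at 0 ·f
pos 14 'b': at 12  emit P7@[14:14]
pos 15 'e': at 21
pos 16 'd': at 22
pos 17 'c': at 3 ·f  emit P0@[15:17]
pos 18 'e': at 11  emit P3@[15:18]
pos 19 'd': at 2 ·f
pos 20 'c': at 3  emit P0@[18:20]
pos 21 'e': at 11  emit P3@[18:21]
pos 22 'd': at 2 ·f
pos 23 'c': at 3  emit P0@[21:23]
pos 24 'e': at 11  emit P3@[21:24]
pos 25 'd': at 2 ·f
pos 26 'c': at 3  emit P0@[24:26]
pos 27 'e': at 11  emit P3@[24:27]
pos 28 'd': at 2 ·f
pos 29 'e': at 1 ·f
pos 30 'd': at 2
pos 31 'c': at 3  emit P0@[29:31]
pos 32 'e': at 11  emit P3@[29:32]
pos 33 'e': at 1 ·f
pos 34 'c': at 4 ·f
pos 35 'b': at 5  emit P7@[35:35]
pos 36 'c': at 6
pos 37 'c': at 7  emit P1@[34:37]
pos 38 'c': at 4 ·f
pos 39 'e': at 1 ·f
pos 40 'd': at 2
pos 41 'c': at 3  emit P0@[39:41]
pos 42 'e': at 11  emit P3@[39:42]
pos 43 'c': at 4 ·f
pos 44 'c': at 4 ·f
pos 45 'd': at 17
pos 46 'd': at 18
pos 47 'e': at 19
pos 48 'e': at 20  emit P5@[44:48]
pos 49 'c': at 4 ·f
pos 50 'd': at 17
pos 51 'd': at 18
pos 52 'e': at 19
pos 53 'e': at 20  emit P5@[49:53]
pos 54 'c': at 4 ·f
pos 55 'd': at 17
pos 56 'e': at 1 ·f
pos 57 'd': at 2
pos 58 'c': at 3  emit P0@[56:58]
pos 59 'e': at 11  emit P3@[56:59]
pos 60 'c': at 4 ·f
pos 61 'a': at 8
pos 62 'c': at 9
pos 63 'c': at 10  emit P2@[60:63]
pos 64 'b': at 5 ·f  emit P7@[64:64]
pos 65 'e': at 21 ·f
pos 66 'd': at 22
pos 67 'c': at 3 ·f  emit P0@[65:67]
pos 68 'b': at 5 ·f  emit P7@[68:68]
pos 69 'b': at 12 ·f  emit P7@[69:69]
pos 70 'a': at 0 ·f
pos 71 'e': at 1
pos 72 'e': at 1 ·f
pos 73 'c': at 4 ·f
pos 74 'a': at 8
pos 75 'c': at 9
pos 76 'c': at 10  emit P2@[73:76]
pos 77 'a': at 8 ·f
pos 78 'd': at 0 ·f

All matches (sorted): [[2,0],[3,3],[4,7],[8,4],[9,7],[12,6],[12,7],[14,7],[17,0],[18,3],[20,0],[21,3],[23,0],[24,3],[26,0],[27,3],[31,0],[32,3],[35,7],[37,1],[41,0],[42,3],[48,5],[53,5],[58,0],[59,3],[63,2],[64,7],[67,0],[68,7],[69,7],[76,2]]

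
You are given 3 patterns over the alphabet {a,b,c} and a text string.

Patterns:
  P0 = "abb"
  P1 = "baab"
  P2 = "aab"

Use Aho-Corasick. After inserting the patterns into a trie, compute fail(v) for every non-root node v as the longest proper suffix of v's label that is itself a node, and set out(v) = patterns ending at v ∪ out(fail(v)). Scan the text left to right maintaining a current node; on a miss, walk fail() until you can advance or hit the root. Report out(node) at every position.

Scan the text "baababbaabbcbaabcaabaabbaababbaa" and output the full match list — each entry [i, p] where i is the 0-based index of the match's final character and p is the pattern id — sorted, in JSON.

Build automaton:
Trie nodes:
  0='ε' goto a→1 b→4
  1='a' goto a→8 b→2
  2='ab' goto b→3
  3='abb' goto ·  [P0 ends]
  4='b' goto a→5
  5='ba' goto a→6
  6='baa' goto b→7
  7='baab' goto ·  [P1 ends]
  8='aa' goto b→9
  9='aab' goto ·  [P2 ends]

Failure links (BFS by depth):
  fail(1) 'a': from fail(0)=0 chase 'a': 0 ⇒ 0;  out=∅∪out(0)=∅
  fail(4) 'b': from fail(0)=0 chase 'b': 0 ⇒ 0;  out=∅∪out(0)=∅
  fail(2) 'ab': from fail(1)=0 chase 'b': 0 ⇒ 4;  out=∅∪out(4)=∅
  fail(5) 'ba': from fail(4)=0 chase 'a': 0 ⇒ 1;  out=∅∪out(1)=∅
  fail(8) 'aa': from fail(1)=0 chase 'a': 0 ⇒ 1;  out=∅∪out(1)=∅
  fail(3) 'abb': from fail(2)=4 chase 'b': 4→0 ⇒ 4;  out={0}∪out(4)={0}
  fail(6) 'baa': from fail(5)=1 chase 'a': 1 ⇒ 8;  out=∅∪out(8)=∅
  fail(9) 'aab': from fail(8)=1 chase 'b': 1 ⇒ 2;  out={2}∪out(2)={2}
  fail(7) 'baab': from fail(6)=8 chase 'b': 8 ⇒ 9;  out={1}∪out(9)={1,2}

Text stream:
[0] read 'b'  n0⇒n4
[1] read 'a'  n4⇒n5
[2] read 'a'  n5⇒n6
[3] read 'b'  n6⇒n7  ** P1@[0:3],P2@[1:3]
[4] read 'a'  n7⇒n5 (via fail)
[5] read 'b'  n5⇒n2 (via fail)
[6] read 'b'  n2⇒n3  ** P0@[4:6]
[7] read 'a'  n3⇒n5 (via fail)
[8] read 'a'  n5⇒n6
[9] read 'b'  n6⇒n7  ** P1@[6:9],P2@[7:9]
[10] read 'b'  n7⇒n3 (via fail)  ** P0@[8:10]
[11] read 'c'  n3⇒n0 (via fail)
[12] read 'b'  n0⇒n4
[13] read 'a'  n4⇒n5
[14] read 'a'  n5⇒n6
[15] read 'b'  n6⇒n7  ** P1@[12:15],P2@[13:15]
[16] read 'c'  n7⇒n0 (via fail)
[17] read 'a'  n0⇒n1
[18] read 'a'  n1⇒n8
[19] read 'b'  n8⇒n9  ** P2@[17:19]
[20] read 'a'  n9⇒n5 (via fail)
[21] read 'a'  n5⇒n6
[22] read 'b'  n6⇒n7  ** P1@[19:22],P2@[20:22]
[23] read 'b'  n7⇒n3 (via fail)  ** P0@[21:23]
[24] read 'a'  n3⇒n5 (via fail)
[25] read 'a'  n5⇒n6
[26] read 'b'  n6⇒n7  ** P1@[23:26],P2@[24:26]
[27] read 'a'  n7⇒n5 (via fail)
[28] read 'b'  n5⇒n2 (via fail)
[29] read 'b'  n2⇒n3  ** P0@[27:29]
[30] read 'a'  n3⇒n5 (via fail)
[31] read 'a'  n5⇒n6

All matches (sorted): [[3,1],[3,2],[6,0],[9,1],[9,2],[10,0],[15,1],[15,2],[19,2],[22,1],[22,2],[23,0],[26,1],[26,2],[29,0]]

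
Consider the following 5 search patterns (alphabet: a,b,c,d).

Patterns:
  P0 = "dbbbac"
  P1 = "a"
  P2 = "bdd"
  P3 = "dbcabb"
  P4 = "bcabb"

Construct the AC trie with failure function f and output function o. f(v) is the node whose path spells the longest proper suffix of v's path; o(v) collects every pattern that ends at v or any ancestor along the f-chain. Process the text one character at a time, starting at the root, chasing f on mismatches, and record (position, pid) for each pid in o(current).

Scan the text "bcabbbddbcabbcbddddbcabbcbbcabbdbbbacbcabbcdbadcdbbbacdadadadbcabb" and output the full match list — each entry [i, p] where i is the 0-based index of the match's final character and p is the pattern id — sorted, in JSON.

Build:
Trie nodes:
  0='ε' goto a→7 b→8 d→1
  1='d' goto b→2
  2='db' goto b→3 c→11
  3='dbb' goto b→4
  4='dbbb' goto a→5
  5='dbbba' goto c→6
  6='dbbbac' goto ·  ←P0
  7='a' goto ·  ←P1
  8='b' goto c→15 d→9
  9='bd' goto d→10
  10='bdd' goto ·  ←P2
  11='dbc' goto a→12
  12='dbca' goto b→13
  13='dbcab' goto b→14
  14='dbcabb' goto ·  ←P3
  15='bc' goto a→16
  16='bca' goto b→17
  17='bcab' goto b→18
  18='bcabb' goto ·  ←P4

Failure links (BFS by depth):
  n1('d'): parent n0 fail=0; on 'd' 0 → fail=0;  out ∅∪∅=∅
  n7('a'): parent n0 fail=0; on 'a' 0 → fail=0;  out {1}∪∅={1}
  n8('b'): parent n0 fail=0; on 'b' 0 → fail=0;  out ∅∪∅=∅
  n2('db'): parent n1 fail=0; on 'b' 0 → fail=8;  out ∅∪∅=∅
  n9('bd'): parent n8 fail=0; on 'd' 0 → fail=1;  out ∅∪∅=∅
  n15('bc'): parent n8 fail=0; on 'c' 0 → fail=0;  out ∅∪∅=∅
  n3('dbb'): parent n2 fail=8; on 'b' 8→0 → fail=8;  out ∅∪∅=∅
  n10('bdd'): parent n9 fail=1; on 'd' 1→0 → fail=1;  out {2}∪∅={2}
  n11('dbc'): parent n2 fail=8; on 'c' 8 → fail=15;  out ∅∪∅=∅
  n16('bca'): parent n15 fail=0; on 'a' 0 → fail=7;  out ∅∪{1}={1}
  n4('dbbb'): parent n3 fail=8; on 'b' 8→0 → fail=8;  out ∅∪∅=∅
  n12('dbca'): parent n11 fail=15; on 'a' 15 → fail=16;  out ∅∪{1}={1}
  n17('bcab'): parent n16 fail=7; on 'b' 7→0 → fail=8;  out ∅∪∅=∅
  n5('dbbba'): parent n4 fail=8; on 'a' 8→0 → fail=7;  out ∅∪{1}={1}
  n13('dbcab'): parent n12 fail=16; on 'b' 16 → fail=17;  out ∅∪∅=∅
  n18('bcabb'): parent n17 fail=8; on 'b' 8→0 → fail=8;  out {4}∪∅={4}
  n6('dbbbac'): parent n5 fail=7; on 'c' 7→0 → fail=0;  out {0}∪∅={0}
  n14('dbcabb'): parent n13 fail=17; on 'b' 17 → fail=18;  out {3}∪{4}={3,4}

Text stream:
i=0 'b': node 0→8
i=1 'c': node 8→15
i=2 'a': node 15→16  ** P1@[2:2]
i=3 'b': node 16→17
i=4 'b': node 17→18  ** P4@[0:4]
i=5 'b': node 18→8 (via fail)
i=6 'd': node 8→9
i=7 'd': node 9→10  ** P2@[5:7]
i=8 'b': node 10→2 (via fail)
i=9 'c': node 2→11
i=10 'a': node 11→12  ** P1@[10:10]
i=11 'b': node 12→13
i=12 'b': node 13→14  ** P3@[7:12],P4@[8:12]
i=13 'c': node 14→15 (via fail)
i=14 'b': node 15→8 (via fail)
i=15 'd': node 8→9
i=16 'd': node 9→10  ** P2@[14:16]
i=17 'd': node 10→1 (via fail)
i=18 'd': node 1→1 (via fail)
i=19 'b': node 1→2
i=20 'c': node 2→11
i=21 'a': node 11→12  ** P1@[21:21]
i=22 'b': node 12→13
i=23 'b': node 13→14  ** P3@[18:23],P4@[19:23]
i=24 'c': node 14→15 (via fail)
i=25 'b': node 15→8 (via fail)
i=26 'b': node 8→8 (via fail)
i=27 'c': node 8→15
i=28 'a': node 15→16  ** P1@[28:28]
i=29 'b': node 16→17
i=30 'b': node 17→18  ** P4@[26:30]
i=31 'd': node 18→9 (via fail)
i=32 'b': node 9→2 (via fail)
i=33 'b': node 2→3
i=34 'b': node 3→4
i=35 'a': node 4→5  ** P1@[35:35]
i=36 'c': node 5→6  ** P0@[31:36]
i=37 'b': node 6→8 (via fail)
i=38 'c': node 8→15
i=39 'a': node 15→16  ** P1@[39:39]
i=40 'b': node 16→17
i=41 'b': node 17→18  ** P4@[37:41]
i=42 'c': node 18→15 (via fail)
i=43 'd': node 15→1 (via fail)
i=44 'b': node 1→2
i=45 'a': node 2→7 (via fail)  ** P1@[45:45]
i=46 'd': node 7→1 (via fail)
i=47 'c': node 1→0 (via fail)
i=48 'd': node 0→1
i=49 'b': node 1→2
i=50 'b': node 2→3
i=51 'b': node 3→4
i=52 'a': node 4→5  ** P1@[52:52]
i=53 'c': node 5→6  ** P0@[48:53]
i=54 'd': node 6→1 (via fail)
i=55 'a': node 1→7 (via fail)  ** P1@[55:55]
i=56 'd': node 7→1 (via fail)
i=57 'a': node 1→7 (via fail)  ** P1@[57:57]
i=58 'd': node 7→1 (via fail)
i=59 'a': node 1→7 (via fail)  ** P1@[59:59]
i=60 'd': node 7→1 (via fail)
i=61 'b': node 1→2
i=62 'c': node 2→11
i=63 'a': node 11→12  ** P1@[63:63]
i=64 'b': node 12→13
i=65 'b': node 13→14  ** P3@[60:65],P4@[61:65]

Matches: [[2,1],[4,4],[7,2],[10,1],[12,3],[12,4],[16,2],[21,1],[23,3],[23,4],[28,1],[30,4],[35,1],[36,0],[39,1],[41,4],[45,1],[52,1],[53,0],[55,1],[57,1],[59,1],[63,1],[65,3],[65,4]]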